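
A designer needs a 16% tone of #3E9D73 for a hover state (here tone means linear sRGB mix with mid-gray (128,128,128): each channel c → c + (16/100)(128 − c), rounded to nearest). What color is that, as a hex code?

#499875

#3E9D73 is rgb(62, 157, 115).
A 16% tone moves each channel 16% toward 128:
  R: 62 + 10.56 = 72.56 → 73
  G: 157 + 0.16×(128−157) = 157 − 4.64 = 152.36 → 152
  B: 115 + 0.16×(128−115) = 115 + 2.08 = 117.08 → 117
rgb(73, 152, 117) = #499875.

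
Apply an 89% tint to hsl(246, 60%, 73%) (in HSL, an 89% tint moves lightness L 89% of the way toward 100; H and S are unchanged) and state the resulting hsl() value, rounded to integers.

L moves 89% from 73 toward 100: 73 + 24.03 = 97.03 → 97.
H and S are unchanged.

hsl(246, 60%, 97%)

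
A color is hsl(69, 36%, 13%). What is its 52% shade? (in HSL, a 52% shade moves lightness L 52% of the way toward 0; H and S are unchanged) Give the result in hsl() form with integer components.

L moves 52% from 13 toward 0: 13 − 6.76 = 6.24 → 6.
H and S are unchanged.

hsl(69, 36%, 6%)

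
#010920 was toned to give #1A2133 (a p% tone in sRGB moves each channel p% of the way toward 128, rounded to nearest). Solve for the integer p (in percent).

#010920 is rgb(1, 9, 32); #1A2133 is rgb(26, 33, 51).
On the R channel (widest range): 26 ≈ 1 + (p/100)(128 − 1), so p ≈ 100×(26 − 1)/(128 − 1) = 2500/127 = 19.69.
p = 20 reproduces all three channels after rounding.

20%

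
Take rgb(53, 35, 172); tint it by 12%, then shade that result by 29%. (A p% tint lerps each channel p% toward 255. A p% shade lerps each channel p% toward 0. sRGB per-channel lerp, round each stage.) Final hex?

#372B81

Lerp each channel 12% toward 255:
  R: 53 + 0.12×(255−53) = 53 + 24.24 = 77.24 → 77
  G: 35 + 0.12×(255−35) = 35 + 26.4 = 61.4 → 61
  B: 172 + 0.12×(255−172) = 172 + 9.96 = 181.96 → 182
After the tint: rgb(77, 61, 182) = #4D3DB6.
A 29% shade moves each channel 29% toward 0:
  R: 77 − 22.33 = 54.67 → 55
  G: 61 + 0.29×(0−61) = 61 − 17.69 = 43.31 → 43
  B: 182 + 0.29×(0−182) = 182 − 52.78 = 129.22 → 129
rgb(55, 43, 129) = #372B81.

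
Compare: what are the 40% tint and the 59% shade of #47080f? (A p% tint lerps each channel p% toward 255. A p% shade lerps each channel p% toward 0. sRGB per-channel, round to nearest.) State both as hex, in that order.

#47080f is rgb(71, 8, 15).
40% tint:
  R: 71 + 0.4×(255−71) = 71 + 73.6 = 144.6 → 145
  G: 8 + 0.4×(255−8) = 8 + 98.8 = 106.8 → 107
  B: 15 + 0.4×(255−15) = 15 + 96 = 111 → 111
  → #916b6f
59% shade:
  R: 71 + 0.59×(0−71) = 71 − 41.89 = 29.11 → 29
  G: 8 + 0.59×(0−8) = 8 − 4.72 = 3.28 → 3
  B: 15 + 0.59×(0−15) = 15 − 8.85 = 6.15 → 6
  → #1d0306

#916b6f, #1d0306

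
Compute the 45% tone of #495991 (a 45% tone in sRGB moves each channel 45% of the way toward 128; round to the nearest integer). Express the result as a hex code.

#495991 is rgb(73, 89, 145).
Lerp each channel 45% toward 128:
  R: 73 + 24.75 = 97.75 → 98
  G: 89 + 17.55 = 106.55 → 107
  B: 145 + 0.45×(128−145) = 145 − 7.65 = 137.35 → 137
rgb(98, 107, 137) = #626b89.

#626b89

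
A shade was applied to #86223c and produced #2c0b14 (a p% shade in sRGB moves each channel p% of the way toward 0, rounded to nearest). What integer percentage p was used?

#86223c is rgb(134, 34, 60); #2c0b14 is rgb(44, 11, 20).
On the R channel (widest range): 44 ≈ 134 + (p/100)(0 − 134), so p ≈ 100×(44 − 134)/(0 − 134) = -9000/-134 = 67.16.
p = 67 reproduces all three channels after rounding.

67%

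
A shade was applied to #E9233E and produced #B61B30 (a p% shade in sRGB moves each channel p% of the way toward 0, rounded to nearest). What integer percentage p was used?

22%

#E9233E is rgb(233, 35, 62); #B61B30 is rgb(182, 27, 48).
On the R channel (widest range): 182 ≈ 233 + (p/100)(0 − 233), so p ≈ 100×(182 − 233)/(0 − 233) = -5100/-233 = 21.89.
p = 22 reproduces all three channels after rounding.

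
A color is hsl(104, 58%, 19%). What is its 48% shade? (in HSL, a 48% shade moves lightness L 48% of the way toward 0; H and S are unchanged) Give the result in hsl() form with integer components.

L moves 48% from 19 toward 0: 19 − 9.12 = 9.88 → 10.
H and S are unchanged.

hsl(104, 58%, 10%)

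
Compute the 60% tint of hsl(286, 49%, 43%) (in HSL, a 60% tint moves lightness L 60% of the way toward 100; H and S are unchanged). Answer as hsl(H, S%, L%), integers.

L moves 60% from 43 toward 100: 43 + 34.2 = 77.2 → 77.
H and S are unchanged.

hsl(286, 49%, 77%)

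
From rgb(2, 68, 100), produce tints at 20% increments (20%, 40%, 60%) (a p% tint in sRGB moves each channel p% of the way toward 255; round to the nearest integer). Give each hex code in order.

20%: (2 + 50.6 = 52.6→53, 68 + 37.4 = 105.4→105, 100 + 31 = 131→131) → #356983
40%: (2 + 101.2 = 103.2→103, 68 + 74.8 = 142.8→143, 100 + 62 = 162→162) → #678fa2
60%: (2 + 151.8 = 153.8→154, 68 + 112.2 = 180.2→180, 100 + 93 = 193→193) → #9ab4c1

#356983, #678fa2, #9ab4c1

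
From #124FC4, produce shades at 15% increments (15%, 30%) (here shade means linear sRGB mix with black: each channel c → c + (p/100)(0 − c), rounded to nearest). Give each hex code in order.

#0F43A7, #0D3789

#124FC4 is rgb(18, 79, 196).
15%: (18 − 2.7 = 15.3→15, 79 − 11.85 = 67.15→67, 196 − 29.4 = 166.6→167) → #0F43A7
30%: (18 − 5.4 = 12.6→13, 79 − 23.7 = 55.3→55, 196 − 58.8 = 137.2→137) → #0D3789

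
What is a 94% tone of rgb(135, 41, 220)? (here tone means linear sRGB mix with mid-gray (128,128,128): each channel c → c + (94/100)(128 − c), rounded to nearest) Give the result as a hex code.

A 94% tone moves each channel 94% toward 128:
  R: 135 + 0.94×(128−135) = 135 − 6.58 = 128.42 → 128
  G: 41 + 0.94×(128−41) = 41 + 81.78 = 122.78 → 123
  B: 220 + 0.94×(128−220) = 220 − 86.48 = 133.52 → 134
rgb(128, 123, 134) = #807b86.

#807b86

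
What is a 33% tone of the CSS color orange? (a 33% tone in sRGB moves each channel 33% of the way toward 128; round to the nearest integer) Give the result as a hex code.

#d5992a

CSS orange is rgb(255, 165, 0).
Lerp each channel 33% toward 128:
  R: 255 + 0.33×(128−255) = 255 − 41.91 = 213.09 → 213
  G: 165 + 0.33×(128−165) = 165 − 12.21 = 152.79 → 153
  B: 0 + 42.24 = 42.24 → 42
rgb(213, 153, 42) = #d5992a.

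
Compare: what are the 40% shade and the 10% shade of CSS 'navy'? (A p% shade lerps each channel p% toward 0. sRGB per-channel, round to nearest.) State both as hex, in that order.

#00004D, #000073

CSS navy is rgb(0, 0, 128).
40% shade:
  R: 0 + 0.4×(0−0) = 0 + 0 = 0 → 0
  G: 0 + 0 = 0 → 0
  B: 128 − 51.2 = 76.8 → 77
  → #00004D
10% shade:
  R: 0 + 0.1×(0−0) = 0 + 0 = 0 → 0
  G: 0 + 0 = 0 → 0
  B: 128 − 12.8 = 115.2 → 115
  → #000073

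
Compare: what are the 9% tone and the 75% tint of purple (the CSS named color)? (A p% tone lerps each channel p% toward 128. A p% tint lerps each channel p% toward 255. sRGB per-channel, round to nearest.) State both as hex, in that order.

CSS purple is rgb(128, 0, 128).
9% tone:
  R: 128 + 0 = 128 → 128
  G: 0 + 0.09×(128−0) = 0 + 11.52 = 11.52 → 12
  B: 128 + 0 = 128 → 128
  → #800C80
75% tint:
  R: 128 + 0.75×(255−128) = 128 + 95.25 = 223.25 → 223
  G: 0 + 0.75×(255−0) = 0 + 191.25 = 191.25 → 191
  B: 128 + 0.75×(255−128) = 128 + 95.25 = 223.25 → 223
  → #DFBFDF

#800C80, #DFBFDF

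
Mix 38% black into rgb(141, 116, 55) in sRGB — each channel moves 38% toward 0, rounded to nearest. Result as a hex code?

A 38% shade moves each channel 38% toward 0:
  R: 141 + 0.38×(0−141) = 141 − 53.58 = 87.42 → 87
  G: 116 + 0.38×(0−116) = 116 − 44.08 = 71.92 → 72
  B: 55 − 20.9 = 34.1 → 34
rgb(87, 72, 34) = #574822.

#574822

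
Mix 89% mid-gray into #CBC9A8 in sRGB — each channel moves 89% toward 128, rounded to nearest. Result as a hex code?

#888884

#CBC9A8 is rgb(203, 201, 168).
Lerp each channel 89% toward 128:
  R: 203 + 0.89×(128−203) = 203 − 66.75 = 136.25 → 136
  G: 201 + 0.89×(128−201) = 201 − 64.97 = 136.03 → 136
  B: 168 + 0.89×(128−168) = 168 − 35.6 = 132.4 → 132
rgb(136, 136, 132) = #888884.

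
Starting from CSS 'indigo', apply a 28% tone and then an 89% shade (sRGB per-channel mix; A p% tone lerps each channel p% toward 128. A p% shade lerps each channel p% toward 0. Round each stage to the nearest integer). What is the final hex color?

CSS indigo is rgb(75, 0, 130).
Lerp each channel 28% toward 128:
  R: 75 + 14.84 = 89.84 → 90
  G: 0 + 0.28×(128−0) = 0 + 35.84 = 35.84 → 36
  B: 130 − 0.56 = 129.44 → 129
After the tone: rgb(90, 36, 129) = #5A2481.
Per channel, c → c + 0.89(0 − c):
  R: 90 + 0.89×(0−90) = 90 − 80.1 = 9.9 → 10
  G: 36 + 0.89×(0−36) = 36 − 32.04 = 3.96 → 4
  B: 129 − 114.81 = 14.19 → 14
rgb(10, 4, 14) = #0A040E.

#0A040E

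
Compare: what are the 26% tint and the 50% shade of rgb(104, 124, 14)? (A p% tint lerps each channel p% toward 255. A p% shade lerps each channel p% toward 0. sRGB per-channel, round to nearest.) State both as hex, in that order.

26% tint:
  R: 104 + 0.26×(255−104) = 104 + 39.26 = 143.26 → 143
  G: 124 + 34.06 = 158.06 → 158
  B: 14 + 0.26×(255−14) = 14 + 62.66 = 76.66 → 77
  → #8f9e4d
50% shade:
  R: 104 + 0.5×(0−104) = 104 − 52 = 52 → 52
  G: 124 − 62 = 62 → 62
  B: 14 − 7 = 7 → 7
  → #343e07

#8f9e4d, #343e07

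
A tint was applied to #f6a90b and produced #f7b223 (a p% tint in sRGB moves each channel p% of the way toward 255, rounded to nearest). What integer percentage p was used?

#f6a90b is rgb(246, 169, 11); #f7b223 is rgb(247, 178, 35).
On the B channel (widest range): 35 ≈ 11 + (p/100)(255 − 11), so p ≈ 100×(35 − 11)/(255 − 11) = 2400/244 = 9.84.
p = 10 reproduces all three channels after rounding.

10%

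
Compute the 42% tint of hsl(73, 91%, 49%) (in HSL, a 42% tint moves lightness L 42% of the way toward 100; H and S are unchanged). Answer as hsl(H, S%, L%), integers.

L moves 42% from 49 toward 100: 49 + 21.42 = 70.42 → 70.
H and S are unchanged.

hsl(73, 91%, 70%)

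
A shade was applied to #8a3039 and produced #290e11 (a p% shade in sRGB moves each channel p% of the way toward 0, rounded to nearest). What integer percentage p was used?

#8a3039 is rgb(138, 48, 57); #290e11 is rgb(41, 14, 17).
On the R channel (widest range): 41 ≈ 138 + (p/100)(0 − 138), so p ≈ 100×(41 − 138)/(0 − 138) = -9700/-138 = 70.29.
p = 70 reproduces all three channels after rounding.

70%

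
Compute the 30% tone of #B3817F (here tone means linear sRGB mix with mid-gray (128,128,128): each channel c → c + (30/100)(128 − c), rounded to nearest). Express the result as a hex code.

#A4817F

#B3817F is rgb(179, 129, 127).
Lerp each channel 30% toward 128:
  R: 179 + 0.3×(128−179) = 179 − 15.3 = 163.7 → 164
  G: 129 + 0.3×(128−129) = 129 − 0.3 = 128.7 → 129
  B: 127 + 0.3×(128−127) = 127 + 0.3 = 127.3 → 127
rgb(164, 129, 127) = #A4817F.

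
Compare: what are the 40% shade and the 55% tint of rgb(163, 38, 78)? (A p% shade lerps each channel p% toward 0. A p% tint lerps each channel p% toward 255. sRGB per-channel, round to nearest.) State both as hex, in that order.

#62172f, #d69daf

40% shade:
  R: 163 − 65.2 = 97.8 → 98
  G: 38 − 15.2 = 22.8 → 23
  B: 78 + 0.4×(0−78) = 78 − 31.2 = 46.8 → 47
  → #62172f
55% tint:
  R: 163 + 50.6 = 213.6 → 214
  G: 38 + 0.55×(255−38) = 38 + 119.35 = 157.35 → 157
  B: 78 + 97.35 = 175.35 → 175
  → #d69daf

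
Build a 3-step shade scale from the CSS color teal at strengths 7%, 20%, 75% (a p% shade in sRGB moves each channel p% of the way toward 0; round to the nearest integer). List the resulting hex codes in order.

#007777, #006666, #002020

CSS teal is rgb(0, 128, 128).
7%: (0→0, 128 − 8.96 = 119.04→119, 128 − 8.96 = 119.04→119) → #007777
20%: (0→0, 128 − 25.6 = 102.4→102, 128 − 25.6 = 102.4→102) → #006666
75%: (0→0, 128 − 96 = 32→32, 128 − 96 = 32→32) → #002020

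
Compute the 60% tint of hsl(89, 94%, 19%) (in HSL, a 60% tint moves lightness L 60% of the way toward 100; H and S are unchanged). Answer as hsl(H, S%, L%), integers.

hsl(89, 94%, 68%)

L moves 60% from 19 toward 100: 19 + 48.6 = 67.6 → 68.
H and S are unchanged.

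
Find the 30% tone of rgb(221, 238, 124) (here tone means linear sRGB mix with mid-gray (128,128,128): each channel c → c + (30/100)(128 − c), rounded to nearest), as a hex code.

Per channel, c → c + 0.3(128 − c):
  R: 221 + 0.3×(128−221) = 221 − 27.9 = 193.1 → 193
  G: 238 − 33 = 205 → 205
  B: 124 + 0.3×(128−124) = 124 + 1.2 = 125.2 → 125
rgb(193, 205, 125) = #C1CD7D.

#C1CD7D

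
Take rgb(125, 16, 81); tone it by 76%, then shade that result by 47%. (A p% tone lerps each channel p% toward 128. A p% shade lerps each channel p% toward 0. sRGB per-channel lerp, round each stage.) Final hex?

#43363E

Lerp each channel 76% toward 128:
  R: 125 + 2.28 = 127.28 → 127
  G: 16 + 85.12 = 101.12 → 101
  B: 81 + 0.76×(128−81) = 81 + 35.72 = 116.72 → 117
After the tone: rgb(127, 101, 117) = #7F6575.
Lerp each channel 47% toward 0:
  R: 127 + 0.47×(0−127) = 127 − 59.69 = 67.31 → 67
  G: 101 − 47.47 = 53.53 → 54
  B: 117 + 0.47×(0−117) = 117 − 54.99 = 62.01 → 62
rgb(67, 54, 62) = #43363E.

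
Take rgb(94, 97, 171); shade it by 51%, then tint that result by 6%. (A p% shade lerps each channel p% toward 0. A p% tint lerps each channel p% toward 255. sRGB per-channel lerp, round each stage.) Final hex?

A 51% shade moves each channel 51% toward 0:
  R: 94 − 47.94 = 46.06 → 46
  G: 97 + 0.51×(0−97) = 97 − 49.47 = 47.53 → 48
  B: 171 + 0.51×(0−171) = 171 − 87.21 = 83.79 → 84
After the shade: rgb(46, 48, 84) = #2e3054.
A 6% tint moves each channel 6% toward 255:
  R: 46 + 0.06×(255−46) = 46 + 12.54 = 58.54 → 59
  G: 48 + 0.06×(255−48) = 48 + 12.42 = 60.42 → 60
  B: 84 + 10.26 = 94.26 → 94
rgb(59, 60, 94) = #3b3c5e.

#3b3c5e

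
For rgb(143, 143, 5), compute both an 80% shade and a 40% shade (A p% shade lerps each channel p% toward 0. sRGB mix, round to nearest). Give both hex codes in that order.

#1d1d01, #565603

80% shade:
  R: 143 + 0.8×(0−143) = 143 − 114.4 = 28.6 → 29
  G: 143 − 114.4 = 28.6 → 29
  B: 5 + 0.8×(0−5) = 5 − 4 = 1 → 1
  → #1d1d01
40% shade:
  R: 143 + 0.4×(0−143) = 143 − 57.2 = 85.8 → 86
  G: 143 + 0.4×(0−143) = 143 − 57.2 = 85.8 → 86
  B: 5 + 0.4×(0−5) = 5 − 2 = 3 → 3
  → #565603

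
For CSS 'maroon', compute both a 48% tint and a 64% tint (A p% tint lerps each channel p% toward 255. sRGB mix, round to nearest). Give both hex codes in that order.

CSS maroon is rgb(128, 0, 0).
48% tint:
  R: 128 + 0.48×(255−128) = 128 + 60.96 = 188.96 → 189
  G: 0 + 122.4 = 122.4 → 122
  B: 0 + 0.48×(255−0) = 0 + 122.4 = 122.4 → 122
  → #BD7A7A
64% tint:
  R: 128 + 81.28 = 209.28 → 209
  G: 0 + 0.64×(255−0) = 0 + 163.2 = 163.2 → 163
  B: 0 + 0.64×(255−0) = 0 + 163.2 = 163.2 → 163
  → #D1A3A3

#BD7A7A, #D1A3A3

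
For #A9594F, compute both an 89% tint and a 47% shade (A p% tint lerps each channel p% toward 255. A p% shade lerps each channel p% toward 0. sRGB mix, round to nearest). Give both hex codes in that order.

#A9594F is rgb(169, 89, 79).
89% tint:
  R: 169 + 0.89×(255−169) = 169 + 76.54 = 245.54 → 246
  G: 89 + 0.89×(255−89) = 89 + 147.74 = 236.74 → 237
  B: 79 + 0.89×(255−79) = 79 + 156.64 = 235.64 → 236
  → #F6EDEC
47% shade:
  R: 169 + 0.47×(0−169) = 169 − 79.43 = 89.57 → 90
  G: 89 − 41.83 = 47.17 → 47
  B: 79 − 37.13 = 41.87 → 42
  → #5A2F2A

#F6EDEC, #5A2F2A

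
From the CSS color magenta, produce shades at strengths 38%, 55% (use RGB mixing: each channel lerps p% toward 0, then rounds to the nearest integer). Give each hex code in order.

CSS magenta is rgb(255, 0, 255).
38%: (255 − 96.9 = 158.1→158, 0→0, 255 − 96.9 = 158.1→158) → #9e009e
55%: (255 − 140.25 = 114.75→115, 0→0, 255 − 140.25 = 114.75→115) → #730073

#9e009e, #730073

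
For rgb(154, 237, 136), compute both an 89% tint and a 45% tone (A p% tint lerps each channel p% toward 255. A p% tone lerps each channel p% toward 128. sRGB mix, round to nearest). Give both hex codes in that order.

#f4fdf2, #8ebc84

89% tint:
  R: 154 + 0.89×(255−154) = 154 + 89.89 = 243.89 → 244
  G: 237 + 0.89×(255−237) = 237 + 16.02 = 253.02 → 253
  B: 136 + 0.89×(255−136) = 136 + 105.91 = 241.91 → 242
  → #f4fdf2
45% tone:
  R: 154 − 11.7 = 142.3 → 142
  G: 237 − 49.05 = 187.95 → 188
  B: 136 − 3.6 = 132.4 → 132
  → #8ebc84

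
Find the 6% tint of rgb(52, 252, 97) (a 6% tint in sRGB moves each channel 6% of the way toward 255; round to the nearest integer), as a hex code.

#40fc6a

Per channel, c → c + 0.06(255 − c):
  R: 52 + 12.18 = 64.18 → 64
  G: 252 + 0.06×(255−252) = 252 + 0.18 = 252.18 → 252
  B: 97 + 0.06×(255−97) = 97 + 9.48 = 106.48 → 106
rgb(64, 252, 106) = #40fc6a.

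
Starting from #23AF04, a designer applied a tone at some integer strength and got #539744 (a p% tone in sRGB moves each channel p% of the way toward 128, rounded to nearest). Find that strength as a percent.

#23AF04 is rgb(35, 175, 4); #539744 is rgb(83, 151, 68).
On the B channel (widest range): 68 ≈ 4 + (p/100)(128 − 4), so p ≈ 100×(68 − 4)/(128 − 4) = 6400/124 = 51.61.
p = 52 reproduces all three channels after rounding.

52%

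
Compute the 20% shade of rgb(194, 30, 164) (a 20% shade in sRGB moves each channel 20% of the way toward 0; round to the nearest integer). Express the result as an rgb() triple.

rgb(155, 24, 131)

Lerp each channel 20% toward 0:
  R: 194 − 38.8 = 155.2 → 155
  G: 30 + 0.2×(0−30) = 30 − 6 = 24 → 24
  B: 164 − 32.8 = 131.2 → 131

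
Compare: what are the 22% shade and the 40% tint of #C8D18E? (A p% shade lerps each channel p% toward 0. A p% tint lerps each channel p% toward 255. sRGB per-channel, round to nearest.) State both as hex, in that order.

#C8D18E is rgb(200, 209, 142).
22% shade:
  R: 200 − 44 = 156 → 156
  G: 209 + 0.22×(0−209) = 209 − 45.98 = 163.02 → 163
  B: 142 + 0.22×(0−142) = 142 − 31.24 = 110.76 → 111
  → #9CA36F
40% tint:
  R: 200 + 0.4×(255−200) = 200 + 22 = 222 → 222
  G: 209 + 18.4 = 227.4 → 227
  B: 142 + 45.2 = 187.2 → 187
  → #DEE3BB

#9CA36F, #DEE3BB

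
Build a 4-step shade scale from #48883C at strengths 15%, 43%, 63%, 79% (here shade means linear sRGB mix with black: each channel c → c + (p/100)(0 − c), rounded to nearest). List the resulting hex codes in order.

#48883C is rgb(72, 136, 60).
15%: (72 − 10.8 = 61.2→61, 136 − 20.4 = 115.6→116, 60 − 9 = 51→51) → #3D7433
43%: (72 − 30.96 = 41.04→41, 136 − 58.48 = 77.52→78, 60 − 25.8 = 34.2→34) → #294E22
63%: (72 − 45.36 = 26.64→27, 136 − 85.68 = 50.32→50, 60 − 37.8 = 22.2→22) → #1B3216
79%: (72 − 56.88 = 15.12→15, 136 − 107.44 = 28.56→29, 60 − 47.4 = 12.6→13) → #0F1D0D

#3D7433, #294E22, #1B3216, #0F1D0D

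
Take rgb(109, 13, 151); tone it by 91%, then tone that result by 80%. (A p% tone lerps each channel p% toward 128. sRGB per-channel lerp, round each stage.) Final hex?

#807e80

A 91% tone moves each channel 91% toward 128:
  R: 109 + 17.29 = 126.29 → 126
  G: 13 + 104.65 = 117.65 → 118
  B: 151 + 0.91×(128−151) = 151 − 20.93 = 130.07 → 130
After the tone: rgb(126, 118, 130) = #7e7682.
An 80% tone moves each channel 80% toward 128:
  R: 126 + 0.8×(128−126) = 126 + 1.6 = 127.6 → 128
  G: 118 + 8 = 126 → 126
  B: 130 − 1.6 = 128.4 → 128
rgb(128, 126, 128) = #807e80.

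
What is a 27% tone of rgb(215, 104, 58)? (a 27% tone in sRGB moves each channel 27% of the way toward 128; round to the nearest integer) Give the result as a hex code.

A 27% tone moves each channel 27% toward 128:
  R: 215 + 0.27×(128−215) = 215 − 23.49 = 191.51 → 192
  G: 104 + 0.27×(128−104) = 104 + 6.48 = 110.48 → 110
  B: 58 + 0.27×(128−58) = 58 + 18.9 = 76.9 → 77
rgb(192, 110, 77) = #c06e4d.

#c06e4d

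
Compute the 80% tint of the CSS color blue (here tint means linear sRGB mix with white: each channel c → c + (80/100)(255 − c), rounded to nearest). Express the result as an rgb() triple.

CSS blue is rgb(0, 0, 255).
Lerp each channel 80% toward 255:
  R: 0 + 0.8×(255−0) = 0 + 204 = 204 → 204
  G: 0 + 0.8×(255−0) = 0 + 204 = 204 → 204
  B: 255 + 0 = 255 → 255

rgb(204, 204, 255)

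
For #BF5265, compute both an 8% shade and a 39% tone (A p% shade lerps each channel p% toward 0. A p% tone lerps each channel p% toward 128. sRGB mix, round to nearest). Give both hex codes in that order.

#B04B5D, #A66470

#BF5265 is rgb(191, 82, 101).
8% shade:
  R: 191 + 0.08×(0−191) = 191 − 15.28 = 175.72 → 176
  G: 82 − 6.56 = 75.44 → 75
  B: 101 + 0.08×(0−101) = 101 − 8.08 = 92.92 → 93
  → #B04B5D
39% tone:
  R: 191 − 24.57 = 166.43 → 166
  G: 82 + 17.94 = 99.94 → 100
  B: 101 + 10.53 = 111.53 → 112
  → #A66470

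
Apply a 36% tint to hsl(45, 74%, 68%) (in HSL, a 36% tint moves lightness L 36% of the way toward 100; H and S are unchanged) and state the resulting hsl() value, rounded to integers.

hsl(45, 74%, 80%)

L moves 36% from 68 toward 100: 68 + 11.52 = 79.52 → 80.
H and S are unchanged.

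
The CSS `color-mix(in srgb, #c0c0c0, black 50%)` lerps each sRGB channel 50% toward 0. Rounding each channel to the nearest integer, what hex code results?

#c0c0c0 is rgb(192, 192, 192).
A 50% shade moves each channel 50% toward 0:
  R: 192 + 0.5×(0−192) = 192 − 96 = 96 → 96
  G: 192 + 0.5×(0−192) = 192 − 96 = 96 → 96
  B: 192 + 0.5×(0−192) = 192 − 96 = 96 → 96
rgb(96, 96, 96) = #606060.

#606060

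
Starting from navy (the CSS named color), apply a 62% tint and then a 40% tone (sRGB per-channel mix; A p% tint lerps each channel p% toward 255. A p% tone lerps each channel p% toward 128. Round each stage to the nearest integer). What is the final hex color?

CSS navy is rgb(0, 0, 128).
Lerp each channel 62% toward 255:
  R: 0 + 158.1 = 158.1 → 158
  G: 0 + 158.1 = 158.1 → 158
  B: 128 + 0.62×(255−128) = 128 + 78.74 = 206.74 → 207
After the tint: rgb(158, 158, 207) = #9E9ECF.
Per channel, c → c + 0.4(128 − c):
  R: 158 − 12 = 146 → 146
  G: 158 − 12 = 146 → 146
  B: 207 − 31.6 = 175.4 → 175
rgb(146, 146, 175) = #9292AF.

#9292AF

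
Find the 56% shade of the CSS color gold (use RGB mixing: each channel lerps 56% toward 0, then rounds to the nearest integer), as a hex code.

CSS gold is rgb(255, 215, 0).
Per channel, c → c + 0.56(0 − c):
  R: 255 + 0.56×(0−255) = 255 − 142.8 = 112.2 → 112
  G: 215 + 0.56×(0−215) = 215 − 120.4 = 94.6 → 95
  B: 0 + 0 = 0 → 0
rgb(112, 95, 0) = #705f00.

#705f00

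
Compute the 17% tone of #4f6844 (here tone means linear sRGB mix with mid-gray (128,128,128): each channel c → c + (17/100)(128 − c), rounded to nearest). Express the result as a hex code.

#576c4e

#4f6844 is rgb(79, 104, 68).
A 17% tone moves each channel 17% toward 128:
  R: 79 + 8.33 = 87.33 → 87
  G: 104 + 0.17×(128−104) = 104 + 4.08 = 108.08 → 108
  B: 68 + 10.2 = 78.2 → 78
rgb(87, 108, 78) = #576c4e.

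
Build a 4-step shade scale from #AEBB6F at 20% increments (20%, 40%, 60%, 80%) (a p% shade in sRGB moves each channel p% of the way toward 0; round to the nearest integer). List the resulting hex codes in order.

#8B9659, #687043, #464B2C, #232516

#AEBB6F is rgb(174, 187, 111).
20%: (174 − 34.8 = 139.2→139, 187 − 37.4 = 149.6→150, 111 − 22.2 = 88.8→89) → #8B9659
40%: (174 − 69.6 = 104.4→104, 187 − 74.8 = 112.2→112, 111 − 44.4 = 66.6→67) → #687043
60%: (174 − 104.4 = 69.6→70, 187 − 112.2 = 74.8→75, 111 − 66.6 = 44.4→44) → #464B2C
80%: (174 − 139.2 = 34.8→35, 187 − 149.6 = 37.4→37, 111 − 88.8 = 22.2→22) → #232516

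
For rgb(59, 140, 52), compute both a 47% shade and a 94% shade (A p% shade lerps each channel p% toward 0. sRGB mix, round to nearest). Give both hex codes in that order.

#1F4A1C, #040803

47% shade:
  R: 59 + 0.47×(0−59) = 59 − 27.73 = 31.27 → 31
  G: 140 + 0.47×(0−140) = 140 − 65.8 = 74.2 → 74
  B: 52 − 24.44 = 27.56 → 28
  → #1F4A1C
94% shade:
  R: 59 − 55.46 = 3.54 → 4
  G: 140 + 0.94×(0−140) = 140 − 131.6 = 8.4 → 8
  B: 52 − 48.88 = 3.12 → 3
  → #040803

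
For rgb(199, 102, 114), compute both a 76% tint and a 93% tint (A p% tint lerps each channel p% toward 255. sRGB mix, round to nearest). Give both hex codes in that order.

76% tint:
  R: 199 + 0.76×(255−199) = 199 + 42.56 = 241.56 → 242
  G: 102 + 0.76×(255−102) = 102 + 116.28 = 218.28 → 218
  B: 114 + 107.16 = 221.16 → 221
  → #f2dadd
93% tint:
  R: 199 + 0.93×(255−199) = 199 + 52.08 = 251.08 → 251
  G: 102 + 0.93×(255−102) = 102 + 142.29 = 244.29 → 244
  B: 114 + 0.93×(255−114) = 114 + 131.13 = 245.13 → 245
  → #fbf4f5

#f2dadd, #fbf4f5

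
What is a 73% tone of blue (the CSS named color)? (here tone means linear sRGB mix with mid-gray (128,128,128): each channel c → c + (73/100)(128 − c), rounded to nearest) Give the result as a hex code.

#5d5da2

CSS blue is rgb(0, 0, 255).
Lerp each channel 73% toward 128:
  R: 0 + 93.44 = 93.44 → 93
  G: 0 + 93.44 = 93.44 → 93
  B: 255 + 0.73×(128−255) = 255 − 92.71 = 162.29 → 162
rgb(93, 93, 162) = #5d5da2.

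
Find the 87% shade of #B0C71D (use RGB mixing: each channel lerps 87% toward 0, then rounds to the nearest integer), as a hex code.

#B0C71D is rgb(176, 199, 29).
An 87% shade moves each channel 87% toward 0:
  R: 176 − 153.12 = 22.88 → 23
  G: 199 + 0.87×(0−199) = 199 − 173.13 = 25.87 → 26
  B: 29 + 0.87×(0−29) = 29 − 25.23 = 3.77 → 4
rgb(23, 26, 4) = #171A04.

#171A04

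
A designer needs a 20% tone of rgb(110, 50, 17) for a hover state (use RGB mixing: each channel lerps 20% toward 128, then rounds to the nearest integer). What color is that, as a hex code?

Per channel, c → c + 0.2(128 − c):
  R: 110 + 0.2×(128−110) = 110 + 3.6 = 113.6 → 114
  G: 50 + 0.2×(128−50) = 50 + 15.6 = 65.6 → 66
  B: 17 + 0.2×(128−17) = 17 + 22.2 = 39.2 → 39
rgb(114, 66, 39) = #724227.

#724227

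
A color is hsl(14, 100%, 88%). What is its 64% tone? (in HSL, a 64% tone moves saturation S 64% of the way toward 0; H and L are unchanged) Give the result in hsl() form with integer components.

S moves 64% from 100 toward 0: 100 − 64 = 36 → 36.
H and L are unchanged.

hsl(14, 36%, 88%)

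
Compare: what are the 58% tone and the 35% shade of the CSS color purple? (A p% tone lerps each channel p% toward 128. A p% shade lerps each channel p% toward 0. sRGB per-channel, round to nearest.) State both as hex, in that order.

#804A80, #530053

CSS purple is rgb(128, 0, 128).
58% tone:
  R: 128 + 0.58×(128−128) = 128 + 0 = 128 → 128
  G: 0 + 0.58×(128−0) = 0 + 74.24 = 74.24 → 74
  B: 128 + 0 = 128 → 128
  → #804A80
35% shade:
  R: 128 + 0.35×(0−128) = 128 − 44.8 = 83.2 → 83
  G: 0 + 0 = 0 → 0
  B: 128 + 0.35×(0−128) = 128 − 44.8 = 83.2 → 83
  → #530053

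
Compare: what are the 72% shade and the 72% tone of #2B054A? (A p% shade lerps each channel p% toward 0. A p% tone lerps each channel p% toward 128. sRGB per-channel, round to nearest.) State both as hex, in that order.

#0C0115, #685E71

#2B054A is rgb(43, 5, 74).
72% shade:
  R: 43 − 30.96 = 12.04 → 12
  G: 5 − 3.6 = 1.4 → 1
  B: 74 − 53.28 = 20.72 → 21
  → #0C0115
72% tone:
  R: 43 + 61.2 = 104.2 → 104
  G: 5 + 88.56 = 93.56 → 94
  B: 74 + 38.88 = 112.88 → 113
  → #685E71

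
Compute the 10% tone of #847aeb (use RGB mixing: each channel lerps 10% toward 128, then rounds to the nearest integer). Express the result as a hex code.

#847aeb is rgb(132, 122, 235).
Per channel, c → c + 0.1(128 − c):
  R: 132 − 0.4 = 131.6 → 132
  G: 122 + 0.6 = 122.6 → 123
  B: 235 + 0.1×(128−235) = 235 − 10.7 = 224.3 → 224
rgb(132, 123, 224) = #847be0.

#847be0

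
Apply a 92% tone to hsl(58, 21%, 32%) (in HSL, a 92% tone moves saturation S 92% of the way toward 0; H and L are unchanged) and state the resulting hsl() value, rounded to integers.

S moves 92% from 21 toward 0: 21 − 19.32 = 1.68 → 2.
H and L are unchanged.

hsl(58, 2%, 32%)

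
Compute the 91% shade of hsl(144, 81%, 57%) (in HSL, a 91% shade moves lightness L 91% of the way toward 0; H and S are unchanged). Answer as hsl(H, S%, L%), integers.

hsl(144, 81%, 5%)

L moves 91% from 57 toward 0: 57 − 51.87 = 5.13 → 5.
H and S are unchanged.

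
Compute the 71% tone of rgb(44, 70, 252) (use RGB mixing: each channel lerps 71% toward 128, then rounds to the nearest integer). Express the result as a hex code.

Lerp each channel 71% toward 128:
  R: 44 + 0.71×(128−44) = 44 + 59.64 = 103.64 → 104
  G: 70 + 41.18 = 111.18 → 111
  B: 252 + 0.71×(128−252) = 252 − 88.04 = 163.96 → 164
rgb(104, 111, 164) = #686FA4.

#686FA4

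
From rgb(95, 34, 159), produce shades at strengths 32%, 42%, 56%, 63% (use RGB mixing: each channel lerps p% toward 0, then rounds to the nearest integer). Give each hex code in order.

#41176C, #37145C, #2A0F46, #230D3B

32%: (95 − 30.4 = 64.6→65, 34 − 10.88 = 23.12→23, 159 − 50.88 = 108.12→108) → #41176C
42%: (95 − 39.9 = 55.1→55, 34 − 14.28 = 19.72→20, 159 − 66.78 = 92.22→92) → #37145C
56%: (95 − 53.2 = 41.8→42, 34 − 19.04 = 14.96→15, 159 − 89.04 = 69.96→70) → #2A0F46
63%: (95 − 59.85 = 35.15→35, 34 − 21.42 = 12.58→13, 159 − 100.17 = 58.83→59) → #230D3B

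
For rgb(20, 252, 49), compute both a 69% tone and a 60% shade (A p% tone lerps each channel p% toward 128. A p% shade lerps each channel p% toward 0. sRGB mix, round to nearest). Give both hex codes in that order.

#5FA668, #086514

69% tone:
  R: 20 + 0.69×(128−20) = 20 + 74.52 = 94.52 → 95
  G: 252 − 85.56 = 166.44 → 166
  B: 49 + 0.69×(128−49) = 49 + 54.51 = 103.51 → 104
  → #5FA668
60% shade:
  R: 20 − 12 = 8 → 8
  G: 252 − 151.2 = 100.8 → 101
  B: 49 − 29.4 = 19.6 → 20
  → #086514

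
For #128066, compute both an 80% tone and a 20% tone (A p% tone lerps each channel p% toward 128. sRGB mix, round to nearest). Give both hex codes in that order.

#128066 is rgb(18, 128, 102).
80% tone:
  R: 18 + 0.8×(128−18) = 18 + 88 = 106 → 106
  G: 128 + 0 = 128 → 128
  B: 102 + 0.8×(128−102) = 102 + 20.8 = 122.8 → 123
  → #6A807B
20% tone:
  R: 18 + 0.2×(128−18) = 18 + 22 = 40 → 40
  G: 128 + 0 = 128 → 128
  B: 102 + 0.2×(128−102) = 102 + 5.2 = 107.2 → 107
  → #28806B

#6A807B, #28806B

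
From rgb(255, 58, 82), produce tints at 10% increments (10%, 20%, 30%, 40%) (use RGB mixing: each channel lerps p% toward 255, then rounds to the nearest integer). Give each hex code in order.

10%: (255→255, 58 + 19.7 = 77.7→78, 82 + 17.3 = 99.3→99) → #ff4e63
20%: (255→255, 58 + 39.4 = 97.4→97, 82 + 34.6 = 116.6→117) → #ff6175
30%: (255→255, 58 + 59.1 = 117.1→117, 82 + 51.9 = 133.9→134) → #ff7586
40%: (255→255, 58 + 78.8 = 136.8→137, 82 + 69.2 = 151.2→151) → #ff8997

#ff4e63, #ff6175, #ff7586, #ff8997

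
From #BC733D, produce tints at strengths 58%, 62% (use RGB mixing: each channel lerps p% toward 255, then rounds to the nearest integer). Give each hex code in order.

#BC733D is rgb(188, 115, 61).
58%: (188 + 38.86 = 226.86→227, 115 + 81.2 = 196.2→196, 61 + 112.52 = 173.52→174) → #E3C4AE
62%: (188 + 41.54 = 229.54→230, 115 + 86.8 = 201.8→202, 61 + 120.28 = 181.28→181) → #E6CAB5

#E3C4AE, #E6CAB5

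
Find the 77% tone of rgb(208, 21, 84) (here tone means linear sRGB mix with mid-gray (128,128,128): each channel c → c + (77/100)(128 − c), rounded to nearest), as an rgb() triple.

rgb(146, 103, 118)

Per channel, c → c + 0.77(128 − c):
  R: 208 + 0.77×(128−208) = 208 − 61.6 = 146.4 → 146
  G: 21 + 0.77×(128−21) = 21 + 82.39 = 103.39 → 103
  B: 84 + 33.88 = 117.88 → 118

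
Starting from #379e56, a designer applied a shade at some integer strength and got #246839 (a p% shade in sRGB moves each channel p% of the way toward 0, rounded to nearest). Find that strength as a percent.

#379e56 is rgb(55, 158, 86); #246839 is rgb(36, 104, 57).
On the G channel (widest range): 104 ≈ 158 + (p/100)(0 − 158), so p ≈ 100×(104 − 158)/(0 − 158) = -5400/-158 = 34.18.
p = 34 reproduces all three channels after rounding.

34%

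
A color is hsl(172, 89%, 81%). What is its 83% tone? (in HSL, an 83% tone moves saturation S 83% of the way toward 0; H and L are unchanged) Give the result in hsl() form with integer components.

hsl(172, 15%, 81%)

S moves 83% from 89 toward 0: 89 − 73.87 = 15.13 → 15.
H and L are unchanged.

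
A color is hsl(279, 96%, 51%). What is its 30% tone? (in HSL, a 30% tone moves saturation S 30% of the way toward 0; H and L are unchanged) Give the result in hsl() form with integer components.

S moves 30% from 96 toward 0: 96 − 28.8 = 67.2 → 67.
H and L are unchanged.

hsl(279, 67%, 51%)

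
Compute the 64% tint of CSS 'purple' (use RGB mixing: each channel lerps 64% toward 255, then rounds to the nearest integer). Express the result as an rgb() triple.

CSS purple is rgb(128, 0, 128).
Lerp each channel 64% toward 255:
  R: 128 + 81.28 = 209.28 → 209
  G: 0 + 0.64×(255−0) = 0 + 163.2 = 163.2 → 163
  B: 128 + 0.64×(255−128) = 128 + 81.28 = 209.28 → 209

rgb(209, 163, 209)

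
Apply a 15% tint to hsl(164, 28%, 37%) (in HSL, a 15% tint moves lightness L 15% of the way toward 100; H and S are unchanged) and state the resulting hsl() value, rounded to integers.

L moves 15% from 37 toward 100: 37 + 9.45 = 46.45 → 46.
H and S are unchanged.

hsl(164, 28%, 46%)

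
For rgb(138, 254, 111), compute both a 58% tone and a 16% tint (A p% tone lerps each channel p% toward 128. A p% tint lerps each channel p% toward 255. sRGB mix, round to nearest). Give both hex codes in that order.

58% tone:
  R: 138 − 5.8 = 132.2 → 132
  G: 254 + 0.58×(128−254) = 254 − 73.08 = 180.92 → 181
  B: 111 + 0.58×(128−111) = 111 + 9.86 = 120.86 → 121
  → #84b579
16% tint:
  R: 138 + 0.16×(255−138) = 138 + 18.72 = 156.72 → 157
  G: 254 + 0.16×(255−254) = 254 + 0.16 = 254.16 → 254
  B: 111 + 0.16×(255−111) = 111 + 23.04 = 134.04 → 134
  → #9dfe86

#84b579, #9dfe86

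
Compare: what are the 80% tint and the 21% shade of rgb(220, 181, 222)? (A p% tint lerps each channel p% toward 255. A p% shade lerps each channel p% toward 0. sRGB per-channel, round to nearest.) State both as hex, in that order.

#F8F0F8, #AE8FAF

80% tint:
  R: 220 + 0.8×(255−220) = 220 + 28 = 248 → 248
  G: 181 + 0.8×(255−181) = 181 + 59.2 = 240.2 → 240
  B: 222 + 0.8×(255−222) = 222 + 26.4 = 248.4 → 248
  → #F8F0F8
21% shade:
  R: 220 + 0.21×(0−220) = 220 − 46.2 = 173.8 → 174
  G: 181 − 38.01 = 142.99 → 143
  B: 222 + 0.21×(0−222) = 222 − 46.62 = 175.38 → 175
  → #AE8FAF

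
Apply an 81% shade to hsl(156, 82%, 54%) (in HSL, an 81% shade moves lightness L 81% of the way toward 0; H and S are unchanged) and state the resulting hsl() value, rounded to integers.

hsl(156, 82%, 10%)

L moves 81% from 54 toward 0: 54 − 43.74 = 10.26 → 10.
H and S are unchanged.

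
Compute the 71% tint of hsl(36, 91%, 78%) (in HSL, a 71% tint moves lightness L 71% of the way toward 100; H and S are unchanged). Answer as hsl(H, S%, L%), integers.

L moves 71% from 78 toward 100: 78 + 15.62 = 93.62 → 94.
H and S are unchanged.

hsl(36, 91%, 94%)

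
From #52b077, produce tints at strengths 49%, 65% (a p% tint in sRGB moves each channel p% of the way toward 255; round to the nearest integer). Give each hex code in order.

#a7d7ba, #c2e3cf

#52b077 is rgb(82, 176, 119).
49%: (82 + 84.77 = 166.77→167, 176 + 38.71 = 214.71→215, 119 + 66.64 = 185.64→186) → #a7d7ba
65%: (82 + 112.45 = 194.45→194, 176 + 51.35 = 227.35→227, 119 + 88.4 = 207.4→207) → #c2e3cf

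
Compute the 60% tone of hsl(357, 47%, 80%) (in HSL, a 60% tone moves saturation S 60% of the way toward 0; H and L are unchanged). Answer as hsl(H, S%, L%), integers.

hsl(357, 19%, 80%)

S moves 60% from 47 toward 0: 47 − 28.2 = 18.8 → 19.
H and L are unchanged.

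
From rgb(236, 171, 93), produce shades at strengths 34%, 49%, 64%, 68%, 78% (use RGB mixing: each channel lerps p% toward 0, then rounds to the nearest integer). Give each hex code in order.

34%: (236 − 80.24 = 155.76→156, 171 − 58.14 = 112.86→113, 93 − 31.62 = 61.38→61) → #9C713D
49%: (236 − 115.64 = 120.36→120, 171 − 83.79 = 87.21→87, 93 − 45.57 = 47.43→47) → #78572F
64%: (236 − 151.04 = 84.96→85, 171 − 109.44 = 61.56→62, 93 − 59.52 = 33.48→33) → #553E21
68%: (236 − 160.48 = 75.52→76, 171 − 116.28 = 54.72→55, 93 − 63.24 = 29.76→30) → #4C371E
78%: (236 − 184.08 = 51.92→52, 171 − 133.38 = 37.62→38, 93 − 72.54 = 20.46→20) → #342614

#9C713D, #78572F, #553E21, #4C371E, #342614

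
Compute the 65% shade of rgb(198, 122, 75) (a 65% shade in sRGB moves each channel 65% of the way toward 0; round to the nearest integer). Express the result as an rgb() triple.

Per channel, c → c + 0.65(0 − c):
  R: 198 − 128.7 = 69.3 → 69
  G: 122 + 0.65×(0−122) = 122 − 79.3 = 42.7 → 43
  B: 75 + 0.65×(0−75) = 75 − 48.75 = 26.25 → 26

rgb(69, 43, 26)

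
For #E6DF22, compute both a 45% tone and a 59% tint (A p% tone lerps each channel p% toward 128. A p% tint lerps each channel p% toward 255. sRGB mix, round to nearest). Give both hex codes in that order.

#E6DF22 is rgb(230, 223, 34).
45% tone:
  R: 230 + 0.45×(128−230) = 230 − 45.9 = 184.1 → 184
  G: 223 − 42.75 = 180.25 → 180
  B: 34 + 0.45×(128−34) = 34 + 42.3 = 76.3 → 76
  → #B8B44C
59% tint:
  R: 230 + 0.59×(255−230) = 230 + 14.75 = 244.75 → 245
  G: 223 + 0.59×(255−223) = 223 + 18.88 = 241.88 → 242
  B: 34 + 0.59×(255−34) = 34 + 130.39 = 164.39 → 164
  → #F5F2A4

#B8B44C, #F5F2A4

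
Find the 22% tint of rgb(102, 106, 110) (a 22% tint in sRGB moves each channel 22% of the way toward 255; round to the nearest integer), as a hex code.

#888B8E

Per channel, c → c + 0.22(255 − c):
  R: 102 + 0.22×(255−102) = 102 + 33.66 = 135.66 → 136
  G: 106 + 0.22×(255−106) = 106 + 32.78 = 138.78 → 139
  B: 110 + 0.22×(255−110) = 110 + 31.9 = 141.9 → 142
rgb(136, 139, 142) = #888B8E.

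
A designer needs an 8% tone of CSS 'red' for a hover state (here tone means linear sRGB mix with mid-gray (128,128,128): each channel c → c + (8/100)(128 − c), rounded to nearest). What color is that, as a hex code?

#F50A0A

CSS red is rgb(255, 0, 0).
An 8% tone moves each channel 8% toward 128:
  R: 255 − 10.16 = 244.84 → 245
  G: 0 + 10.24 = 10.24 → 10
  B: 0 + 10.24 = 10.24 → 10
rgb(245, 10, 10) = #F50A0A.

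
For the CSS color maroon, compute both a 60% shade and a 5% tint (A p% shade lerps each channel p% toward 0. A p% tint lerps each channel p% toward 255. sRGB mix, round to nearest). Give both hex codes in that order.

#330000, #860D0D

CSS maroon is rgb(128, 0, 0).
60% shade:
  R: 128 − 76.8 = 51.2 → 51
  G: 0 + 0 = 0 → 0
  B: 0 + 0.6×(0−0) = 0 + 0 = 0 → 0
  → #330000
5% tint:
  R: 128 + 0.05×(255−128) = 128 + 6.35 = 134.35 → 134
  G: 0 + 12.75 = 12.75 → 13
  B: 0 + 0.05×(255−0) = 0 + 12.75 = 12.75 → 13
  → #860D0D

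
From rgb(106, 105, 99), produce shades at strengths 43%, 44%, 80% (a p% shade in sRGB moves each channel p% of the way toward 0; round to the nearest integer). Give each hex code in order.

#3C3C38, #3B3B37, #151514

43%: (106 − 45.58 = 60.42→60, 105 − 45.15 = 59.85→60, 99 − 42.57 = 56.43→56) → #3C3C38
44%: (106 − 46.64 = 59.36→59, 105 − 46.2 = 58.8→59, 99 − 43.56 = 55.44→55) → #3B3B37
80%: (106 − 84.8 = 21.2→21, 105 − 84 = 21→21, 99 − 79.2 = 19.8→20) → #151514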